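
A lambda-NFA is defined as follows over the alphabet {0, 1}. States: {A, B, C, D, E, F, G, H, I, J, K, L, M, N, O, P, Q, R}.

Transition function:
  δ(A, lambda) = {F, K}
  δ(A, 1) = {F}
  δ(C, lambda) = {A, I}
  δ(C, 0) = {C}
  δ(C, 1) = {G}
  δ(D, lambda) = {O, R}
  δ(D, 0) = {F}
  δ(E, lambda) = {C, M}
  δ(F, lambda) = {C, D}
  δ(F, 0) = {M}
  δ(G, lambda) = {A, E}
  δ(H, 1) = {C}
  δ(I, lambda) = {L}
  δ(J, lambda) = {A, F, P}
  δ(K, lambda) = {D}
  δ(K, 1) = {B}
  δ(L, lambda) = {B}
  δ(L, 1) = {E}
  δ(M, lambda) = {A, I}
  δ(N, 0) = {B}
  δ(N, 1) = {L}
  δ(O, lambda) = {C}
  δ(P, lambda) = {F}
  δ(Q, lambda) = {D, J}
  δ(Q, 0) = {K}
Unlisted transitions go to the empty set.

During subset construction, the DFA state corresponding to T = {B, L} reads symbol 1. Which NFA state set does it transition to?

L on 1 → {E}.
No 1-transition from B.
Union after reading 1: {E}.
Now take the lambda-closure:
From E via lambda: add C, M.
From C via lambda: add A, I.
From A via lambda: add F, K.
From I via lambda: add L.
From F via lambda: add D.
From L via lambda: add B.
From D via lambda: add O, R.
No new states can be added; the closed set is {A, B, C, D, E, F, I, K, L, M, O, R}.

{A, B, C, D, E, F, I, K, L, M, O, R}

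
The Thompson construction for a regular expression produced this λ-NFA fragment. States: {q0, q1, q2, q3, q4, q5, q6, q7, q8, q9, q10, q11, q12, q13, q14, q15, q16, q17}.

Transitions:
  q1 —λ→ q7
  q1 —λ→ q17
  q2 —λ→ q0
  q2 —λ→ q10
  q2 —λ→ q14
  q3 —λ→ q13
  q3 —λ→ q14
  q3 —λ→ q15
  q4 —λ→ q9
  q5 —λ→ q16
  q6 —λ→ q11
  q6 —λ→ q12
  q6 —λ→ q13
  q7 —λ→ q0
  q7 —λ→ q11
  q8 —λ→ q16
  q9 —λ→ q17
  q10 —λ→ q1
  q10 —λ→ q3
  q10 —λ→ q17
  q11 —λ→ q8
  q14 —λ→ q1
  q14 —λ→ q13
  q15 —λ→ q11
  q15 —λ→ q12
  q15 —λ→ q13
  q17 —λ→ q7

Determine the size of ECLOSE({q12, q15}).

Start with {q12, q15}.
From q15 via λ: add q11, q13.
From q11 via λ: add q8.
From q8 via λ: add q16.
λ-closure = {q8, q11, q12, q13, q15, q16}, which has 6 states.

6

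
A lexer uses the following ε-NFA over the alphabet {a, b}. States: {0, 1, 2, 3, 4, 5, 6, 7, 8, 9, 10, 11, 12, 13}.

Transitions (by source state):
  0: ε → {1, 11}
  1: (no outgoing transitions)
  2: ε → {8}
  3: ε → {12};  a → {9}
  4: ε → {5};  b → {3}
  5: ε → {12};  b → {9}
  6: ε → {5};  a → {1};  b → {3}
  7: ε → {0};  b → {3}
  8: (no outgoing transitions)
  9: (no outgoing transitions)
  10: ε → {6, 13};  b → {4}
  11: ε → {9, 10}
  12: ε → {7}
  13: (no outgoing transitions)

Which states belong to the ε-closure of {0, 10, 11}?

{0, 1, 5, 6, 7, 9, 10, 11, 12, 13}

Start with {0, 10, 11}.
From 0 via ε: add 1.
From 10 via ε: add 6, 13.
From 11 via ε: add 9.
From 6 via ε: add 5.
From 5 via ε: add 12.
From 12 via ε: add 7.
No new states can be added; the closed set is {0, 1, 5, 6, 7, 9, 10, 11, 12, 13}.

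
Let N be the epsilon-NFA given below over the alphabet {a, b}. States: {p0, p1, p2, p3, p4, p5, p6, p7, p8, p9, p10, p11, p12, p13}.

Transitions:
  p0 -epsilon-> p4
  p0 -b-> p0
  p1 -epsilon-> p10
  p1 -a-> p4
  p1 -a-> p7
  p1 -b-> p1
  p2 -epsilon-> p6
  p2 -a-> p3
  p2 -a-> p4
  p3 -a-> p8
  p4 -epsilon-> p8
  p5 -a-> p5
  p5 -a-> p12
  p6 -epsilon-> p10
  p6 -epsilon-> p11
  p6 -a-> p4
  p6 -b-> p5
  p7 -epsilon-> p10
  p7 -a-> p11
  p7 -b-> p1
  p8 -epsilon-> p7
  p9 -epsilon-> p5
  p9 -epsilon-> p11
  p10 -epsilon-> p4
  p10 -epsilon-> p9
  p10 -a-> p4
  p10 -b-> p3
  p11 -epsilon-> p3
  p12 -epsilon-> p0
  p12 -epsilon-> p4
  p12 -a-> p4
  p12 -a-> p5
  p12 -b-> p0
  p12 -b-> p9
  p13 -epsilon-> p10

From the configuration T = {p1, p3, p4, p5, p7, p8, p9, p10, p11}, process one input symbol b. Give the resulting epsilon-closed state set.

{p1, p3, p4, p5, p7, p8, p9, p10, p11}

p1 on b → {p1}.
p7 on b → {p1}.
p10 on b → {p3}.
No b-transition from p3, p4, p5, p8, p9, p11.
Union after reading b: {p1, p3}.
Now take the epsilon-closure:
From p1 via epsilon: add p10.
From p10 via epsilon: add p4, p9.
From p4 via epsilon: add p8.
From p9 via epsilon: add p5, p11.
From p8 via epsilon: add p7.
No new states can be added; the closed set is {p1, p3, p4, p5, p7, p8, p9, p10, p11}.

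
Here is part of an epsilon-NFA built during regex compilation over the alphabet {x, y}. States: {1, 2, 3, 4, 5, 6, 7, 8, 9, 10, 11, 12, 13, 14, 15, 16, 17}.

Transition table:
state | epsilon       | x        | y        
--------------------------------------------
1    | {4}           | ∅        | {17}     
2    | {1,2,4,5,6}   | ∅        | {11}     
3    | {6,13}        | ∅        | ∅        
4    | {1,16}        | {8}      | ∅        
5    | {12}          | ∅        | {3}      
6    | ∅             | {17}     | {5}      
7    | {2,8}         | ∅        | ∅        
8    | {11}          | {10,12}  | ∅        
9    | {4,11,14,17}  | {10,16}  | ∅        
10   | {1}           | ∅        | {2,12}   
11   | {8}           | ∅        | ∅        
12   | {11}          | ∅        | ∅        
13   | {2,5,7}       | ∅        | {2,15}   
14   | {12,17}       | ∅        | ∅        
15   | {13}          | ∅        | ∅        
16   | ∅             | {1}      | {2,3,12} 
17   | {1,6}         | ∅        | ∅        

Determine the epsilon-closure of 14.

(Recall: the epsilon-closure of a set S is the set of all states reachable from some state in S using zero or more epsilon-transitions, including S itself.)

{1, 4, 6, 8, 11, 12, 14, 16, 17}

Start with {14}.
From 14 via epsilon: add 12, 17.
From 12 via epsilon: add 11.
From 17 via epsilon: add 1, 6.
From 1 via epsilon: add 4.
From 11 via epsilon: add 8.
From 4 via epsilon: add 16.
No new states can be added; the closed set is {1, 4, 6, 8, 11, 12, 14, 16, 17}.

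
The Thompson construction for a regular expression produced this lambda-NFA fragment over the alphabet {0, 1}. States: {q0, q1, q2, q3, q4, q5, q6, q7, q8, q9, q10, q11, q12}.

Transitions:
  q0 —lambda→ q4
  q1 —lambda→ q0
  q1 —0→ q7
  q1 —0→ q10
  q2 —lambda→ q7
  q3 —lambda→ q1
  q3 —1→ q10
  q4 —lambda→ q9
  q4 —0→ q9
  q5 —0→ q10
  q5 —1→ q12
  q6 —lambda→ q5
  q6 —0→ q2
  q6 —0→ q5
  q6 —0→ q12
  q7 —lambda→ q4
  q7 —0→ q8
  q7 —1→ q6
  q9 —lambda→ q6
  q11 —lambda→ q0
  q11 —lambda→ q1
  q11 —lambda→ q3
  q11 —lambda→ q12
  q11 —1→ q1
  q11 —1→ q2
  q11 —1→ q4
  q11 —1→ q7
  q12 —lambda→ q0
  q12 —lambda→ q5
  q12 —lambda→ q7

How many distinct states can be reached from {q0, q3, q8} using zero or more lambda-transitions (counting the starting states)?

Start with {q0, q3, q8}.
From q0 via lambda: add q4.
From q3 via lambda: add q1.
From q4 via lambda: add q9.
From q9 via lambda: add q6.
From q6 via lambda: add q5.
lambda-closure = {q0, q1, q3, q4, q5, q6, q8, q9}, which has 8 states.

8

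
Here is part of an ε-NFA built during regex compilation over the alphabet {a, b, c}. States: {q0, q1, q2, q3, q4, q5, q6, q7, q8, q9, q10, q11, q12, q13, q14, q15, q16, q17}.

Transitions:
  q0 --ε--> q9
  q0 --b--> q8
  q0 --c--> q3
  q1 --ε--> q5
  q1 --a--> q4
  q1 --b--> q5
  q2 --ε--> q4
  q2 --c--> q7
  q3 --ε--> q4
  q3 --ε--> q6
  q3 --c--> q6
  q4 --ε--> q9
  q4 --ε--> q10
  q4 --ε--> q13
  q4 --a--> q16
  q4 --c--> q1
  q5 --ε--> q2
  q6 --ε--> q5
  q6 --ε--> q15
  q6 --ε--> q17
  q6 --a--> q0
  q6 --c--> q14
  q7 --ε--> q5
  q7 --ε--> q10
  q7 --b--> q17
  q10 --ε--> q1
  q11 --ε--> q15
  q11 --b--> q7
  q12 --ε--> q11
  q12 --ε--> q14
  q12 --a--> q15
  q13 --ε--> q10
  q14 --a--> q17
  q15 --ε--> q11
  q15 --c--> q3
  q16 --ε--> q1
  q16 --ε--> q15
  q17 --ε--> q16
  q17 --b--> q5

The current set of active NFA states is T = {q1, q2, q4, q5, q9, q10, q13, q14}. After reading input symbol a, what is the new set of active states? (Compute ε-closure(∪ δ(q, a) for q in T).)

q1 on a → {q4}.
q4 on a → {q16}.
q14 on a → {q17}.
No a-transition from q2, q5, q9, q10, q13.
Union after reading a: {q4, q16, q17}.
Now take the ε-closure:
From q4 via ε: add q9, q10, q13.
From q16 via ε: add q1, q15.
From q1 via ε: add q5.
From q15 via ε: add q11.
From q5 via ε: add q2.
No new states can be added; the closed set is {q1, q2, q4, q5, q9, q10, q11, q13, q15, q16, q17}.

{q1, q2, q4, q5, q9, q10, q11, q13, q15, q16, q17}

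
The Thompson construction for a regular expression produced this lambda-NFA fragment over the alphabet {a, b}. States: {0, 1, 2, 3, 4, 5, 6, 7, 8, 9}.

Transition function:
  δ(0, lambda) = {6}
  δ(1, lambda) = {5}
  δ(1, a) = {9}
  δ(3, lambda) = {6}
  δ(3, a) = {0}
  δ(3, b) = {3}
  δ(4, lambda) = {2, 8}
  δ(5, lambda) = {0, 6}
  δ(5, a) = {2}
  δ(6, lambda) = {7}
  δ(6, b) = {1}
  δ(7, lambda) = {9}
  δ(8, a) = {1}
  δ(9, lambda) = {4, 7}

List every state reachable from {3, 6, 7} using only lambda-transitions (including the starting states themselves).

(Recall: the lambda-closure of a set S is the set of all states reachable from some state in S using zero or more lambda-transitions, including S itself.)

Start with {3, 6, 7}.
From 7 via lambda: add 9.
From 9 via lambda: add 4.
From 4 via lambda: add 2, 8.
No new states can be added; the closed set is {2, 3, 4, 6, 7, 8, 9}.

{2, 3, 4, 6, 7, 8, 9}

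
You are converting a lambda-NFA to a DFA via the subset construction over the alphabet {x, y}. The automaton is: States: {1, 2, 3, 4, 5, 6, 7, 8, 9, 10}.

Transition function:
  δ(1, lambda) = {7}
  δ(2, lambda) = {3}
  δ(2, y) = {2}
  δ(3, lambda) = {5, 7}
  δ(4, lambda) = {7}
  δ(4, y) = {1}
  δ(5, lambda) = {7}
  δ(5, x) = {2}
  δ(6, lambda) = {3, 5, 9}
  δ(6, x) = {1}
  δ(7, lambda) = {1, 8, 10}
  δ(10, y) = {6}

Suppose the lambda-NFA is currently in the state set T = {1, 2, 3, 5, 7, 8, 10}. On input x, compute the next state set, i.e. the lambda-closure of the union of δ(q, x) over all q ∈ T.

5 on x → {2}.
No x-transition from 1, 2, 3, 7, 8, 10.
Union after reading x: {2}.
Now take the lambda-closure:
From 2 via lambda: add 3.
From 3 via lambda: add 5, 7.
From 7 via lambda: add 1, 8, 10.
No new states can be added; the closed set is {1, 2, 3, 5, 7, 8, 10}.

{1, 2, 3, 5, 7, 8, 10}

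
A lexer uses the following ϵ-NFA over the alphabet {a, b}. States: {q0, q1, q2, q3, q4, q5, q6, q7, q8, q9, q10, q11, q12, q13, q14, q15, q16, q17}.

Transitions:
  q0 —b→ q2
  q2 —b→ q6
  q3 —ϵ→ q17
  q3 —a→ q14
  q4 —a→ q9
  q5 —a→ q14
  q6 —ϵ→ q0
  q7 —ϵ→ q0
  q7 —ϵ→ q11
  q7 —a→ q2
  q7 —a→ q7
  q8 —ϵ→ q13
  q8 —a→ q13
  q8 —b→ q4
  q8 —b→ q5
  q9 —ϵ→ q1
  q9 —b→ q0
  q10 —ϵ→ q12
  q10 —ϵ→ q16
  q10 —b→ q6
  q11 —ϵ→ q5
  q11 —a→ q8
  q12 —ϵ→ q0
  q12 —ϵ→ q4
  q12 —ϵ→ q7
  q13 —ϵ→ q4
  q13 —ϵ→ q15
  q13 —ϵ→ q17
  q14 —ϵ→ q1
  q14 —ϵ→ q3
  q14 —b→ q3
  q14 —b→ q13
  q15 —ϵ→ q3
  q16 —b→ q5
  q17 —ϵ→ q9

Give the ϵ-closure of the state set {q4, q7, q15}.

{q0, q1, q3, q4, q5, q7, q9, q11, q15, q17}

Start with {q4, q7, q15}.
From q7 via ϵ: add q0, q11.
From q15 via ϵ: add q3.
From q3 via ϵ: add q17.
From q11 via ϵ: add q5.
From q17 via ϵ: add q9.
From q9 via ϵ: add q1.
No new states can be added; the closed set is {q0, q1, q3, q4, q5, q7, q9, q11, q15, q17}.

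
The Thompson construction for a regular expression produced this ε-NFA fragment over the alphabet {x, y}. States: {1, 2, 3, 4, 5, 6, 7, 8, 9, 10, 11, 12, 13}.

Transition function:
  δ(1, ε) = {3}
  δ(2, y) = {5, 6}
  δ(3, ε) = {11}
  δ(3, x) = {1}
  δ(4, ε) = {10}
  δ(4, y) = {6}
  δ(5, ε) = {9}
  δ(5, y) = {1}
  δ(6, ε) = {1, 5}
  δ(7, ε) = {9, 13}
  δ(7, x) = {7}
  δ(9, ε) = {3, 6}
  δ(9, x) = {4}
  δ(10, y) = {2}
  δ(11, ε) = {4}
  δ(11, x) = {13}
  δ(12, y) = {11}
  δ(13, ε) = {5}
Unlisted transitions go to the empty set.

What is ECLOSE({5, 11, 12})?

{1, 3, 4, 5, 6, 9, 10, 11, 12}

Start with {5, 11, 12}.
From 5 via ε: add 9.
From 11 via ε: add 4.
From 4 via ε: add 10.
From 9 via ε: add 3, 6.
From 6 via ε: add 1.
No new states can be added; the closed set is {1, 3, 4, 5, 6, 9, 10, 11, 12}.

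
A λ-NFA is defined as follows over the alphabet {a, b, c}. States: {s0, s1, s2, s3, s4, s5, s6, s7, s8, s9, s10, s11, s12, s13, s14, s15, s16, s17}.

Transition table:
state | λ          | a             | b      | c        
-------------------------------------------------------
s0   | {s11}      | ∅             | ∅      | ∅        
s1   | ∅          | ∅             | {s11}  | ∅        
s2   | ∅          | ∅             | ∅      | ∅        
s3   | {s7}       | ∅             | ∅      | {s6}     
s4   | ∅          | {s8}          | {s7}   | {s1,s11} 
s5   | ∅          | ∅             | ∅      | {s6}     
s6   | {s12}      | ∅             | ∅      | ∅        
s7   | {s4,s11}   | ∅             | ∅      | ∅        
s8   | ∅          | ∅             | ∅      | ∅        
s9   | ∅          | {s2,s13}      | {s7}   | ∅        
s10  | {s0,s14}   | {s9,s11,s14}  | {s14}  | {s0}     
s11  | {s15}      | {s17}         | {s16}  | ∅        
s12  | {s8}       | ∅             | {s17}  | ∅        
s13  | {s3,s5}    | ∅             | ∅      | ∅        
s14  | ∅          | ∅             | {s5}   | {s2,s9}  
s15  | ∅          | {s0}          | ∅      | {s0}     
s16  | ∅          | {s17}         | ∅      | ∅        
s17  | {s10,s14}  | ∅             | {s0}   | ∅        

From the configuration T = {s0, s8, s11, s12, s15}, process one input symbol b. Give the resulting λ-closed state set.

{s0, s10, s11, s14, s15, s16, s17}

s11 on b → {s16}.
s12 on b → {s17}.
No b-transition from s0, s8, s15.
Union after reading b: {s16, s17}.
Now take the λ-closure:
From s17 via λ: add s10, s14.
From s10 via λ: add s0.
From s0 via λ: add s11.
From s11 via λ: add s15.
No new states can be added; the closed set is {s0, s10, s11, s14, s15, s16, s17}.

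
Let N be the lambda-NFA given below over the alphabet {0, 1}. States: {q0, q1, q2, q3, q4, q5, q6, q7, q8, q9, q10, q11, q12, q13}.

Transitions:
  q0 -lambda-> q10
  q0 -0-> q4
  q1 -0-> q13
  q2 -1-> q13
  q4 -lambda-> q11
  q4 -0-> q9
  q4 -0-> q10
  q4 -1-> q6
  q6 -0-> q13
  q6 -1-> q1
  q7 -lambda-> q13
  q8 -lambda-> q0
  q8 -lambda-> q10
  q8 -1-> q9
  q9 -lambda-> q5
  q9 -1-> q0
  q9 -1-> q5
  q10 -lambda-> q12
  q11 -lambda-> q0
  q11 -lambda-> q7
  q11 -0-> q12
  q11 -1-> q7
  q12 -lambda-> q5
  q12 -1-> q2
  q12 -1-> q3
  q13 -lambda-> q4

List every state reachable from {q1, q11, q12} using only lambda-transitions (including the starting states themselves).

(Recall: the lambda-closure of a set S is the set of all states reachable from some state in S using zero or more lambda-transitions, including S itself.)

Start with {q1, q11, q12}.
From q11 via lambda: add q0, q7.
From q12 via lambda: add q5.
From q0 via lambda: add q10.
From q7 via lambda: add q13.
From q13 via lambda: add q4.
No new states can be added; the closed set is {q0, q1, q4, q5, q7, q10, q11, q12, q13}.

{q0, q1, q4, q5, q7, q10, q11, q12, q13}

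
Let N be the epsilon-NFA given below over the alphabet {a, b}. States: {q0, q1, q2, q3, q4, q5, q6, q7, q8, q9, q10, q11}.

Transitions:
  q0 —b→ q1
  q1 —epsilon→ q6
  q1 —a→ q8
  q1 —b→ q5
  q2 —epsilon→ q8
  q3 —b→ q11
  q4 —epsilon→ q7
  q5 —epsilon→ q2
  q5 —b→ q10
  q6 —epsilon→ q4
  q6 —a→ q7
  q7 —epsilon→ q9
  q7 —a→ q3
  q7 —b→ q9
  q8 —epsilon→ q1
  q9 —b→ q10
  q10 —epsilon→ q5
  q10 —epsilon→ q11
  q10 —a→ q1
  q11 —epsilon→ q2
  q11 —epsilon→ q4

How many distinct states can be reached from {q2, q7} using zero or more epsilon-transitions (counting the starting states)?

Start with {q2, q7}.
From q2 via epsilon: add q8.
From q7 via epsilon: add q9.
From q8 via epsilon: add q1.
From q1 via epsilon: add q6.
From q6 via epsilon: add q4.
epsilon-closure = {q1, q2, q4, q6, q7, q8, q9}, which has 7 states.

7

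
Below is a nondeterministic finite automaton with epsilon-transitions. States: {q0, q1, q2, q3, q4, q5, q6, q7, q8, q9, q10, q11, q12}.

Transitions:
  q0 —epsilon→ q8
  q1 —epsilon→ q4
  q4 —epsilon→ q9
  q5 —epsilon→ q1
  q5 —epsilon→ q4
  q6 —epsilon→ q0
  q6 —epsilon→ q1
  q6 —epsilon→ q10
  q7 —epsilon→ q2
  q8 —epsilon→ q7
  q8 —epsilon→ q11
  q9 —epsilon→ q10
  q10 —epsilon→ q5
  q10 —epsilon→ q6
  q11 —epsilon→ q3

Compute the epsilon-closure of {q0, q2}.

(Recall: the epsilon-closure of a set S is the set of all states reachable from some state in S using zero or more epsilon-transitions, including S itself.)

{q0, q2, q3, q7, q8, q11}

Start with {q0, q2}.
From q0 via epsilon: add q8.
From q8 via epsilon: add q7, q11.
From q11 via epsilon: add q3.
No new states can be added; the closed set is {q0, q2, q3, q7, q8, q11}.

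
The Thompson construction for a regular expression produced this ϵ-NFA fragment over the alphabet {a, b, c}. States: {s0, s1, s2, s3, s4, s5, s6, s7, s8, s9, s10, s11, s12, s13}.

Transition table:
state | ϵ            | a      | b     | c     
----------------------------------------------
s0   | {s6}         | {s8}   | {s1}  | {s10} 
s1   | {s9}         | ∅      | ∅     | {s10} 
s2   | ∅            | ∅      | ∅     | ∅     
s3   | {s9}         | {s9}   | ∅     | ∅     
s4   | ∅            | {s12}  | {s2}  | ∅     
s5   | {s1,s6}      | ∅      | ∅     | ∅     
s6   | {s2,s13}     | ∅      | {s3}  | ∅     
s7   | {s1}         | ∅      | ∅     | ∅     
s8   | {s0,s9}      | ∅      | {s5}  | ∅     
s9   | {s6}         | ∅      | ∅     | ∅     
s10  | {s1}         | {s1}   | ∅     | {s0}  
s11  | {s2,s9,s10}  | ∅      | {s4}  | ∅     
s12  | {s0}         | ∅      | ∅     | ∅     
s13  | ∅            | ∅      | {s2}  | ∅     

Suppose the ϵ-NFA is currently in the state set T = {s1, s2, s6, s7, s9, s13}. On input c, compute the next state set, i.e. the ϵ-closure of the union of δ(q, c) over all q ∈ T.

{s1, s2, s6, s9, s10, s13}

s1 on c → {s10}.
No c-transition from s2, s6, s7, s9, s13.
Union after reading c: {s10}.
Now take the ϵ-closure:
From s10 via ϵ: add s1.
From s1 via ϵ: add s9.
From s9 via ϵ: add s6.
From s6 via ϵ: add s2, s13.
No new states can be added; the closed set is {s1, s2, s6, s9, s10, s13}.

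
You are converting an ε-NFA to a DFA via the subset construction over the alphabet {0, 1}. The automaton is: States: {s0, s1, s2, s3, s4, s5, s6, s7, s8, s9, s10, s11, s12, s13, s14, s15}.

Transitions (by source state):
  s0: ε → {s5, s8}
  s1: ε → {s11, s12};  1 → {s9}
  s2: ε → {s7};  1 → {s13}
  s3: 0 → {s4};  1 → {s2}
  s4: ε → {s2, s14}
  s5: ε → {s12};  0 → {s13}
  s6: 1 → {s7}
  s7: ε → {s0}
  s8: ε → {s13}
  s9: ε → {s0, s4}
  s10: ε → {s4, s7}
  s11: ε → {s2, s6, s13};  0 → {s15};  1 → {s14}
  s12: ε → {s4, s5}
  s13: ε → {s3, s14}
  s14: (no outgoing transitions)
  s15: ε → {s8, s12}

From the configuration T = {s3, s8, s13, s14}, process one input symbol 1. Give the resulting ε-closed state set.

s3 on 1 → {s2}.
No 1-transition from s8, s13, s14.
Union after reading 1: {s2}.
Now take the ε-closure:
From s2 via ε: add s7.
From s7 via ε: add s0.
From s0 via ε: add s5, s8.
From s5 via ε: add s12.
From s8 via ε: add s13.
From s12 via ε: add s4.
From s13 via ε: add s3, s14.
No new states can be added; the closed set is {s0, s2, s3, s4, s5, s7, s8, s12, s13, s14}.

{s0, s2, s3, s4, s5, s7, s8, s12, s13, s14}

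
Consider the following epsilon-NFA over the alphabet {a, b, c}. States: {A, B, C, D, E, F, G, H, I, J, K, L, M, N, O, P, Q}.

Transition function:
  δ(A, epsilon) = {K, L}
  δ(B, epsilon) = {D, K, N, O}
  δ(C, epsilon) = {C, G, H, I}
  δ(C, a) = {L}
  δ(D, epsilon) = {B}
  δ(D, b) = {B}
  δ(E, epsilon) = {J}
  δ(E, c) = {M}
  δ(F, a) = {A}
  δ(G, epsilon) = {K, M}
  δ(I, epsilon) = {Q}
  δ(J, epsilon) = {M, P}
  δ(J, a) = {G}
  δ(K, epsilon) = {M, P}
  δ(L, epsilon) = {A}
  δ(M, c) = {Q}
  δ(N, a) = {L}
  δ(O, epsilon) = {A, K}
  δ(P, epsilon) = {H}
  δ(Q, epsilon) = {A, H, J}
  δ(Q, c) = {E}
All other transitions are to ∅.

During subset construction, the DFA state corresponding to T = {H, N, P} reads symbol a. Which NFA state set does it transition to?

N on a → {L}.
No a-transition from H, P.
Union after reading a: {L}.
Now take the epsilon-closure:
From L via epsilon: add A.
From A via epsilon: add K.
From K via epsilon: add M, P.
From P via epsilon: add H.
No new states can be added; the closed set is {A, H, K, L, M, P}.

{A, H, K, L, M, P}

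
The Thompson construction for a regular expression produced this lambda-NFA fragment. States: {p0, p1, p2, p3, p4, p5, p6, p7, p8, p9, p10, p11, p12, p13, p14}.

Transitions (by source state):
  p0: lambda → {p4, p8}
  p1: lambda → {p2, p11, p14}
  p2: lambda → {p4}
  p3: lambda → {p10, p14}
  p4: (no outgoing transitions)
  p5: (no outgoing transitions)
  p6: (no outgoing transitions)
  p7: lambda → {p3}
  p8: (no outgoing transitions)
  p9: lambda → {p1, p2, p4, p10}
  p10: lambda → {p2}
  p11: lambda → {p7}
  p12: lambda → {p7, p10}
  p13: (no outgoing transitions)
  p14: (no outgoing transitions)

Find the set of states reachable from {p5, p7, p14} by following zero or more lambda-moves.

Start with {p5, p7, p14}.
From p7 via lambda: add p3.
From p3 via lambda: add p10.
From p10 via lambda: add p2.
From p2 via lambda: add p4.
No new states can be added; the closed set is {p2, p3, p4, p5, p7, p10, p14}.

{p2, p3, p4, p5, p7, p10, p14}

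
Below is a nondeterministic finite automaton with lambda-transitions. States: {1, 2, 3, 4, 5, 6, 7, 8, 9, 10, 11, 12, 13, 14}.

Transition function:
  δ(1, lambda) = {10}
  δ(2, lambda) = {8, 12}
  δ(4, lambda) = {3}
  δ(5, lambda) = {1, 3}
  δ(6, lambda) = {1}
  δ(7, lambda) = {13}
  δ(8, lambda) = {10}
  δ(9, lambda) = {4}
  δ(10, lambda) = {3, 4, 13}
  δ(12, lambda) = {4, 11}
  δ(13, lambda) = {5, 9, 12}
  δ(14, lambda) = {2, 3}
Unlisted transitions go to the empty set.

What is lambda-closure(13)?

Start with {13}.
From 13 via lambda: add 5, 9, 12.
From 5 via lambda: add 1, 3.
From 9 via lambda: add 4.
From 12 via lambda: add 11.
From 1 via lambda: add 10.
No new states can be added; the closed set is {1, 3, 4, 5, 9, 10, 11, 12, 13}.

{1, 3, 4, 5, 9, 10, 11, 12, 13}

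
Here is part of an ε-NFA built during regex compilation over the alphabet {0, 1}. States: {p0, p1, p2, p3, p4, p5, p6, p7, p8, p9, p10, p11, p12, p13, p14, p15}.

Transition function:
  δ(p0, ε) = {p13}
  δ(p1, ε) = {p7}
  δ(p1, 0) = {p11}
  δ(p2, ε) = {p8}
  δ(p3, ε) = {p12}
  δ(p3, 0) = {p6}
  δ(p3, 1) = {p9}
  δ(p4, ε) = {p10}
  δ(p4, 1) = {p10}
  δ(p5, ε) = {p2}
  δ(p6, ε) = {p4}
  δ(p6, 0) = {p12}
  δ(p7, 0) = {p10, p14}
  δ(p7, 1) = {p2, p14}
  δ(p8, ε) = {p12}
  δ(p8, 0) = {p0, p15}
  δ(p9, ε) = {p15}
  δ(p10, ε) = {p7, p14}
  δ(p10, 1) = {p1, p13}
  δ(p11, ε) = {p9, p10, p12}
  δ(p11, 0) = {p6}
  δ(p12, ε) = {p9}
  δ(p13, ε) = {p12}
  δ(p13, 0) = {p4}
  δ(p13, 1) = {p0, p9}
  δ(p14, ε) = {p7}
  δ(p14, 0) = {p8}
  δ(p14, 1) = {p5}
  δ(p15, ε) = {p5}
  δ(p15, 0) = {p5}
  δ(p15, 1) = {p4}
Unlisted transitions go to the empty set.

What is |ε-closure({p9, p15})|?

6

Start with {p9, p15}.
From p15 via ε: add p5.
From p5 via ε: add p2.
From p2 via ε: add p8.
From p8 via ε: add p12.
ε-closure = {p2, p5, p8, p9, p12, p15}, which has 6 states.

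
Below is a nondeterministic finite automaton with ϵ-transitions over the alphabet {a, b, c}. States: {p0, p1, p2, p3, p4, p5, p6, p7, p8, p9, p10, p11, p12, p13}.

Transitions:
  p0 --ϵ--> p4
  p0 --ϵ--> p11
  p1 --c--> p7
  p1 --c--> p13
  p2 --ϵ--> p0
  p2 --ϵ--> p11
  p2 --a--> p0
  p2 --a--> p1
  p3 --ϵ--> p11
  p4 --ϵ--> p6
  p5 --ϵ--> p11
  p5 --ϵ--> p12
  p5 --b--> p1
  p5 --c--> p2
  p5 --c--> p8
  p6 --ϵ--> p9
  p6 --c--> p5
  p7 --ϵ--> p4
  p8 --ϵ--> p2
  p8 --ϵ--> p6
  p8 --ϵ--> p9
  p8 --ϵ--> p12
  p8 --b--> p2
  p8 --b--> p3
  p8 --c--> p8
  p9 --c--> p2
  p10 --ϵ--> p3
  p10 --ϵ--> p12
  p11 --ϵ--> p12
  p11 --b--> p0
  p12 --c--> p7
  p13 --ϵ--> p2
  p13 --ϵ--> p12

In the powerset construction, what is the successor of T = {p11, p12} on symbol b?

p11 on b → {p0}.
No b-transition from p12.
Union after reading b: {p0}.
Now take the ϵ-closure:
From p0 via ϵ: add p4, p11.
From p4 via ϵ: add p6.
From p11 via ϵ: add p12.
From p6 via ϵ: add p9.
No new states can be added; the closed set is {p0, p4, p6, p9, p11, p12}.

{p0, p4, p6, p9, p11, p12}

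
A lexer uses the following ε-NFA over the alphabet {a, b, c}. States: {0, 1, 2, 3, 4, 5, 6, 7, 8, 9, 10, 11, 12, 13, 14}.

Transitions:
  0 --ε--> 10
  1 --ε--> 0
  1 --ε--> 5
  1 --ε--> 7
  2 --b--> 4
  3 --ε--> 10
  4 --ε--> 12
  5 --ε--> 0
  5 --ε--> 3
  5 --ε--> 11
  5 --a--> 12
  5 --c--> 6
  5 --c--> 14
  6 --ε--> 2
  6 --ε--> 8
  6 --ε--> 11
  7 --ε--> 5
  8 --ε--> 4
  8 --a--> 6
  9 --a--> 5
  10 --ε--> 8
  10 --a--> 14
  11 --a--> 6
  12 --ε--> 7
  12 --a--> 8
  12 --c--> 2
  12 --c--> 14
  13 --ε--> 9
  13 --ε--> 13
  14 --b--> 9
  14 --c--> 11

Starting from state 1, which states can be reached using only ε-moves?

Start with {1}.
From 1 via ε: add 0, 5, 7.
From 0 via ε: add 10.
From 5 via ε: add 3, 11.
From 10 via ε: add 8.
From 8 via ε: add 4.
From 4 via ε: add 12.
No new states can be added; the closed set is {0, 1, 3, 4, 5, 7, 8, 10, 11, 12}.

{0, 1, 3, 4, 5, 7, 8, 10, 11, 12}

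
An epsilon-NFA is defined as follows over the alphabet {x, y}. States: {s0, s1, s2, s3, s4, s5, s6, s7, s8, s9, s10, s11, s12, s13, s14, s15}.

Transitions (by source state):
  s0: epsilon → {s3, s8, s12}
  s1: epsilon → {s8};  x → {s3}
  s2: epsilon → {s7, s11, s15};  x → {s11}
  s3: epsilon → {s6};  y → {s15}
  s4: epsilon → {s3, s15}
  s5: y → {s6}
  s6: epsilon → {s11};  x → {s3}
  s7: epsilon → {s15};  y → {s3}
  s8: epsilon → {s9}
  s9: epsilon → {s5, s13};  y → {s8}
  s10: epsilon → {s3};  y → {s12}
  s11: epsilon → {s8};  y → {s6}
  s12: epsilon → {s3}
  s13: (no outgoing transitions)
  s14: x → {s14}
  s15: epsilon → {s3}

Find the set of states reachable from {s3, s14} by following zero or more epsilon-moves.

Start with {s3, s14}.
From s3 via epsilon: add s6.
From s6 via epsilon: add s11.
From s11 via epsilon: add s8.
From s8 via epsilon: add s9.
From s9 via epsilon: add s5, s13.
No new states can be added; the closed set is {s3, s5, s6, s8, s9, s11, s13, s14}.

{s3, s5, s6, s8, s9, s11, s13, s14}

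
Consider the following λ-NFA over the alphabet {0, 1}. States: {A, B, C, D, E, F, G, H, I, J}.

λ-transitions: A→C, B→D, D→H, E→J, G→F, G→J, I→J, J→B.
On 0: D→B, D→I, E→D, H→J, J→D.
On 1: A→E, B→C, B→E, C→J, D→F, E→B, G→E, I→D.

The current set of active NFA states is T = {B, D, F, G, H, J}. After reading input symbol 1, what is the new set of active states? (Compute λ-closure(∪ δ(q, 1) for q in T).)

{B, C, D, E, F, H, J}

B on 1 → {C, E}.
D on 1 → {F}.
G on 1 → {E}.
No 1-transition from F, H, J.
Union after reading 1: {C, E, F}.
Now take the λ-closure:
From E via λ: add J.
From J via λ: add B.
From B via λ: add D.
From D via λ: add H.
No new states can be added; the closed set is {B, C, D, E, F, H, J}.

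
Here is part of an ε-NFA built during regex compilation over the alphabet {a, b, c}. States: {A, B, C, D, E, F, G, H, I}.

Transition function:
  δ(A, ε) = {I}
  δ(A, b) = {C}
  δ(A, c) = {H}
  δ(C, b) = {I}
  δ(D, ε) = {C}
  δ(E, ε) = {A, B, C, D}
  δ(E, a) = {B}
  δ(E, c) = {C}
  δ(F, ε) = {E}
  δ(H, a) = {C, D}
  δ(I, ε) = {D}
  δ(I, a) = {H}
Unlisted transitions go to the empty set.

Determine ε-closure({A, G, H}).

{A, C, D, G, H, I}

Start with {A, G, H}.
From A via ε: add I.
From I via ε: add D.
From D via ε: add C.
No new states can be added; the closed set is {A, C, D, G, H, I}.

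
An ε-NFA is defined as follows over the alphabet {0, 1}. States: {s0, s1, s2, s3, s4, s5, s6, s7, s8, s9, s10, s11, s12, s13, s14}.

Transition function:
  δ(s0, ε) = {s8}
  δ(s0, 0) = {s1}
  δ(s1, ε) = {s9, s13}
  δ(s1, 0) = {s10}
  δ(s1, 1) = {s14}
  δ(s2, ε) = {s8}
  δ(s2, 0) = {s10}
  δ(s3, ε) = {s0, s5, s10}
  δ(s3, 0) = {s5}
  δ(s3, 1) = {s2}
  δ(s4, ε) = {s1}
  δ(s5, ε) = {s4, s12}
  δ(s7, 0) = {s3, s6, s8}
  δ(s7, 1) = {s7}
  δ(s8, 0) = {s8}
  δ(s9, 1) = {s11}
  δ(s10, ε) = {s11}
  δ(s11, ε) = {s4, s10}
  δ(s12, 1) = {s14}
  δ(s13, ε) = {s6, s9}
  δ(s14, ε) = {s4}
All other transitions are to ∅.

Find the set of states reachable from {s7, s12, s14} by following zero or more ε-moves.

Start with {s7, s12, s14}.
From s14 via ε: add s4.
From s4 via ε: add s1.
From s1 via ε: add s9, s13.
From s13 via ε: add s6.
No new states can be added; the closed set is {s1, s4, s6, s7, s9, s12, s13, s14}.

{s1, s4, s6, s7, s9, s12, s13, s14}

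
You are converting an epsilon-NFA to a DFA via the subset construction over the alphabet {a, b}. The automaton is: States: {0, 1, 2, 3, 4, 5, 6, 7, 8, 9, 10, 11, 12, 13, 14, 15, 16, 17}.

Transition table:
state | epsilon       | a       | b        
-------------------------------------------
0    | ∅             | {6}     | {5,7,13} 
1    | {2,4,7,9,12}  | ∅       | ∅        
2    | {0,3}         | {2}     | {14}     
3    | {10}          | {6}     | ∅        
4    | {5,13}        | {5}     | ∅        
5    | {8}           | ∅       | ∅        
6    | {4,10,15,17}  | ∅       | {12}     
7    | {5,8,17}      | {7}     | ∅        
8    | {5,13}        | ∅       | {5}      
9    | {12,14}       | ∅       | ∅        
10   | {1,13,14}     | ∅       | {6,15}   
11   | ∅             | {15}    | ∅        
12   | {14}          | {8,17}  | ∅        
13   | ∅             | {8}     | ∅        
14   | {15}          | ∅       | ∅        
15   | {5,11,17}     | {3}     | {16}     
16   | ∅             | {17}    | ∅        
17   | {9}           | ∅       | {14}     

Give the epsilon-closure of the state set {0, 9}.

Start with {0, 9}.
From 9 via epsilon: add 12, 14.
From 14 via epsilon: add 15.
From 15 via epsilon: add 5, 11, 17.
From 5 via epsilon: add 8.
From 8 via epsilon: add 13.
No new states can be added; the closed set is {0, 5, 8, 9, 11, 12, 13, 14, 15, 17}.

{0, 5, 8, 9, 11, 12, 13, 14, 15, 17}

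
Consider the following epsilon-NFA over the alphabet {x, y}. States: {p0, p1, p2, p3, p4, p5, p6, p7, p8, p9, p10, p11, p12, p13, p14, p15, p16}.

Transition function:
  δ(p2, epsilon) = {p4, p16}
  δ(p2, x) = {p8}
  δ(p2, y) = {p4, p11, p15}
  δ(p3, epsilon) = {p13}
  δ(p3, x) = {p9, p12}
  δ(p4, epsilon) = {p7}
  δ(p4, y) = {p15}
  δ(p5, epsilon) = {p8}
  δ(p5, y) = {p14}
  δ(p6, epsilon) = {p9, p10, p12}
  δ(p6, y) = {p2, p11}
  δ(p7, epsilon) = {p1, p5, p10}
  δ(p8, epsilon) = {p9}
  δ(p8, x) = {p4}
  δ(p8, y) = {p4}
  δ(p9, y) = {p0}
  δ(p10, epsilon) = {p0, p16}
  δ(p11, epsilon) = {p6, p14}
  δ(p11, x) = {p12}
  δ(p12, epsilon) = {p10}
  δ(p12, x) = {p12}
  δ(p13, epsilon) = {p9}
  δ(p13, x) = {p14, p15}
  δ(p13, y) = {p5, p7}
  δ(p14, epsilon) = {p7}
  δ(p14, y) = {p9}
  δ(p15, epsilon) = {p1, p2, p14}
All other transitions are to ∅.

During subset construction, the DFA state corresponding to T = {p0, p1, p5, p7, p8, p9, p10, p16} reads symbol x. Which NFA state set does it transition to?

{p0, p1, p4, p5, p7, p8, p9, p10, p16}

p8 on x → {p4}.
No x-transition from p0, p1, p5, p7, p9, p10, p16.
Union after reading x: {p4}.
Now take the epsilon-closure:
From p4 via epsilon: add p7.
From p7 via epsilon: add p1, p5, p10.
From p5 via epsilon: add p8.
From p10 via epsilon: add p0, p16.
From p8 via epsilon: add p9.
No new states can be added; the closed set is {p0, p1, p4, p5, p7, p8, p9, p10, p16}.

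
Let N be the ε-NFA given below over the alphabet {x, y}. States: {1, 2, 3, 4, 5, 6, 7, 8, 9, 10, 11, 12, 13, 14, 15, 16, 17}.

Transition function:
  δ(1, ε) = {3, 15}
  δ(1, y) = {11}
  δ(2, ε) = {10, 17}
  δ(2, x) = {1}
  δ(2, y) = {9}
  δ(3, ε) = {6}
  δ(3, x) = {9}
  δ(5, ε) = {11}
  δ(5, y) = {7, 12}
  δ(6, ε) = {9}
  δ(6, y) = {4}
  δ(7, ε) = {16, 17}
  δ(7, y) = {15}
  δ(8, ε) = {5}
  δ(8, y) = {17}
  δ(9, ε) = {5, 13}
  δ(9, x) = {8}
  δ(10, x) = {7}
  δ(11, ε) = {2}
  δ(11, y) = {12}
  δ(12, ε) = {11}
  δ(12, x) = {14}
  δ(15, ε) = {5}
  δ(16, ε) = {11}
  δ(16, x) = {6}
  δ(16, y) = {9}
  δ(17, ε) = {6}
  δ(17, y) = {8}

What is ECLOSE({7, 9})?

Start with {7, 9}.
From 7 via ε: add 16, 17.
From 9 via ε: add 5, 13.
From 5 via ε: add 11.
From 17 via ε: add 6.
From 11 via ε: add 2.
From 2 via ε: add 10.
No new states can be added; the closed set is {2, 5, 6, 7, 9, 10, 11, 13, 16, 17}.

{2, 5, 6, 7, 9, 10, 11, 13, 16, 17}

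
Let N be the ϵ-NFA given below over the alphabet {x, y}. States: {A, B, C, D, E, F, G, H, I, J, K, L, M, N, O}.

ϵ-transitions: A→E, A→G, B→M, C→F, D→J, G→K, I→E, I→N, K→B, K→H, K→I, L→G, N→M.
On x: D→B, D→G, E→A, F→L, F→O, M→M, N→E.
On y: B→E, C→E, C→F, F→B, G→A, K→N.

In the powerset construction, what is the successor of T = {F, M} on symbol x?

{B, E, G, H, I, K, L, M, N, O}

F on x → {L, O}.
M on x → {M}.
Union after reading x: {L, M, O}.
Now take the ϵ-closure:
From L via ϵ: add G.
From G via ϵ: add K.
From K via ϵ: add B, H, I.
From I via ϵ: add E, N.
No new states can be added; the closed set is {B, E, G, H, I, K, L, M, N, O}.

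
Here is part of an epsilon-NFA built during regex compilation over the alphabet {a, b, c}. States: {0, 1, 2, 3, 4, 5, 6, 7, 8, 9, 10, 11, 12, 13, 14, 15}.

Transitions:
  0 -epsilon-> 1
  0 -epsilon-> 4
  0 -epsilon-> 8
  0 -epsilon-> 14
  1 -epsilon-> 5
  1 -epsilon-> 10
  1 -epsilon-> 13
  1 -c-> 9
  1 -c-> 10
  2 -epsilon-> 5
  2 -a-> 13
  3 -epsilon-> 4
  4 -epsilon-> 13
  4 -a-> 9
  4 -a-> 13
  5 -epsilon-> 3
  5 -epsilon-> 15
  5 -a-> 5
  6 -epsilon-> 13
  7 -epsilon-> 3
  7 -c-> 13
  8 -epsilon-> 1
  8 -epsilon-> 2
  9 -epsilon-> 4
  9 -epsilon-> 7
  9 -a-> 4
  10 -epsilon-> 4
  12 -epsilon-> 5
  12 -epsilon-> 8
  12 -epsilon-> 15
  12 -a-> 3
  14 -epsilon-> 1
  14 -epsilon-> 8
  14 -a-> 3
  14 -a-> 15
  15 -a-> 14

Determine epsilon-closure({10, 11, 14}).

{1, 2, 3, 4, 5, 8, 10, 11, 13, 14, 15}

Start with {10, 11, 14}.
From 10 via epsilon: add 4.
From 14 via epsilon: add 1, 8.
From 1 via epsilon: add 5, 13.
From 8 via epsilon: add 2.
From 5 via epsilon: add 3, 15.
No new states can be added; the closed set is {1, 2, 3, 4, 5, 8, 10, 11, 13, 14, 15}.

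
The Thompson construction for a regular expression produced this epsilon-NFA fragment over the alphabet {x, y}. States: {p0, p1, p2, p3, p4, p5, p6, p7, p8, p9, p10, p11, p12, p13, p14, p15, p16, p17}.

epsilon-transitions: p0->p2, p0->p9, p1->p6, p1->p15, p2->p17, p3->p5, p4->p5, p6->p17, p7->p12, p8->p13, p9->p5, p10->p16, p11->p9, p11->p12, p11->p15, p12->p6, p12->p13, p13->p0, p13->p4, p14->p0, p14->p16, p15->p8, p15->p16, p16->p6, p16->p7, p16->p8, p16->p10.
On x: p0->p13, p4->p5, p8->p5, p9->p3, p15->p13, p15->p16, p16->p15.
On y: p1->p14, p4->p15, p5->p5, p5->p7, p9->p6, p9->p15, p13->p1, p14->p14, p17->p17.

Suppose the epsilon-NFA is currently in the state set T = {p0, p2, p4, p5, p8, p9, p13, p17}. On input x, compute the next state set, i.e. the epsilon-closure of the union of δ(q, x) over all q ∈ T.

{p0, p2, p3, p4, p5, p9, p13, p17}

p0 on x → {p13}.
p4 on x → {p5}.
p8 on x → {p5}.
p9 on x → {p3}.
No x-transition from p2, p5, p13, p17.
Union after reading x: {p3, p5, p13}.
Now take the epsilon-closure:
From p13 via epsilon: add p0, p4.
From p0 via epsilon: add p2, p9.
From p2 via epsilon: add p17.
No new states can be added; the closed set is {p0, p2, p3, p4, p5, p9, p13, p17}.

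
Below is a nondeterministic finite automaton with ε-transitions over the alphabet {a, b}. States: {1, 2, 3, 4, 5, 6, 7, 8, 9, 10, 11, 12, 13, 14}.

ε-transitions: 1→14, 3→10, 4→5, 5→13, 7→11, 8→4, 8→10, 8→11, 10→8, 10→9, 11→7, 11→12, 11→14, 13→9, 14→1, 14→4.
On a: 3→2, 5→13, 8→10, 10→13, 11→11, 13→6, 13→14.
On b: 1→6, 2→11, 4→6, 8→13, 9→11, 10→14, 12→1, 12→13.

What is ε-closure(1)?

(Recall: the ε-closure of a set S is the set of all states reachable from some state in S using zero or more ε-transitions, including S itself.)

Start with {1}.
From 1 via ε: add 14.
From 14 via ε: add 4.
From 4 via ε: add 5.
From 5 via ε: add 13.
From 13 via ε: add 9.
No new states can be added; the closed set is {1, 4, 5, 9, 13, 14}.

{1, 4, 5, 9, 13, 14}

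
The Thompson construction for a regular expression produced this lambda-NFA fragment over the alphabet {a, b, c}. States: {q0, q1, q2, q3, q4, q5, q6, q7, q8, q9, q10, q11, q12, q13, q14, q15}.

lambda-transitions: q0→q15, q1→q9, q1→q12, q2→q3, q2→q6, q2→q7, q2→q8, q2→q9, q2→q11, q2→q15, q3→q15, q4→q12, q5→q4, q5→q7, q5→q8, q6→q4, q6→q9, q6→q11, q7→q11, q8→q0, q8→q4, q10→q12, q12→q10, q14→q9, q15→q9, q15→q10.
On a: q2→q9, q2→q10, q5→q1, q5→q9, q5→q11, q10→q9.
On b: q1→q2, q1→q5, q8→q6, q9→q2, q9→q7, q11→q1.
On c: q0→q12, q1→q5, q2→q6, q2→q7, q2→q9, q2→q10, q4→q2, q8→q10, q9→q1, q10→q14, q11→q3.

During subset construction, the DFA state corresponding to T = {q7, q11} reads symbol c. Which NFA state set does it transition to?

q11 on c → {q3}.
No c-transition from q7.
Union after reading c: {q3}.
Now take the lambda-closure:
From q3 via lambda: add q15.
From q15 via lambda: add q9, q10.
From q10 via lambda: add q12.
No new states can be added; the closed set is {q3, q9, q10, q12, q15}.

{q3, q9, q10, q12, q15}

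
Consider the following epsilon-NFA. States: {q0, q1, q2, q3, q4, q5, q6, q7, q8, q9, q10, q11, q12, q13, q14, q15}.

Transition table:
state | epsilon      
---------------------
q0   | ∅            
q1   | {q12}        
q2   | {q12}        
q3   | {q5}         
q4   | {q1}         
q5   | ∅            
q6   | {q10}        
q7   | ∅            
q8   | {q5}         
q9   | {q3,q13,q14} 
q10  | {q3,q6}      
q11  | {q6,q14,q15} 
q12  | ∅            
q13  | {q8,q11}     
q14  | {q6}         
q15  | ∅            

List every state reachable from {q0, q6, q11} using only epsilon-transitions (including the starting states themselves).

{q0, q3, q5, q6, q10, q11, q14, q15}

Start with {q0, q6, q11}.
From q6 via epsilon: add q10.
From q11 via epsilon: add q14, q15.
From q10 via epsilon: add q3.
From q3 via epsilon: add q5.
No new states can be added; the closed set is {q0, q3, q5, q6, q10, q11, q14, q15}.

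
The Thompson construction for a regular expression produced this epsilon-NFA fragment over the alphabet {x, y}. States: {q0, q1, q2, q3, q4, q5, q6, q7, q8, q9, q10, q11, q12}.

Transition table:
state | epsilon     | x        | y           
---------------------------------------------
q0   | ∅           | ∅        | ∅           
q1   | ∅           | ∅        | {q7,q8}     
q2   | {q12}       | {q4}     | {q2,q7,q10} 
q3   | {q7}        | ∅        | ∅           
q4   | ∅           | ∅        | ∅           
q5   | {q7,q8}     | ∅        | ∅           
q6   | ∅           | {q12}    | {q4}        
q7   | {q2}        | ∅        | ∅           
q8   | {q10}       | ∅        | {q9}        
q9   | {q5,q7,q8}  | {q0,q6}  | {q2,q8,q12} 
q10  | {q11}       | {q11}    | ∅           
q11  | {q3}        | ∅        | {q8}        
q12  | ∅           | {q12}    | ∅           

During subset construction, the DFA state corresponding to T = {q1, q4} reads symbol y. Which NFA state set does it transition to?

q1 on y → {q7, q8}.
No y-transition from q4.
Union after reading y: {q7, q8}.
Now take the epsilon-closure:
From q7 via epsilon: add q2.
From q8 via epsilon: add q10.
From q2 via epsilon: add q12.
From q10 via epsilon: add q11.
From q11 via epsilon: add q3.
No new states can be added; the closed set is {q2, q3, q7, q8, q10, q11, q12}.

{q2, q3, q7, q8, q10, q11, q12}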